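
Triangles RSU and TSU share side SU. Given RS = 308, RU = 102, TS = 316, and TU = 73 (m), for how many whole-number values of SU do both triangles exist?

From triangle RSU: 206 < SU < 410.
From triangle TSU: 243 < SU < 389.
Intersection: 243 < SU < 389, so integers 244 through 388: 145 values.

145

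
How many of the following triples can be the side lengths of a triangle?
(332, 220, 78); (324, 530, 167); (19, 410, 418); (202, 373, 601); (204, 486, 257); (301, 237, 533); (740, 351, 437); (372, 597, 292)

4

(78,220,332): 78+220 ≤ 332 → not valid
(167,324,530): 167+324 ≤ 530 → not valid
(19,410,418): 19+410 > 418 → valid
(202,373,601): 202+373 ≤ 601 → not valid
(204,257,486): 204+257 ≤ 486 → not valid
(237,301,533): 237+301 > 533 → valid
(351,437,740): 351+437 > 740 → valid
(292,372,597): 292+372 > 597 → valid
4 of the 8 triples form a triangle.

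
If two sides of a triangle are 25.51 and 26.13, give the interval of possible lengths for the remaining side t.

0.62 < t < 51.64

By the triangle inequality, t must be less than 25.51 + 26.13 = 51.64 and greater than |25.51 − 26.13| = 0.62.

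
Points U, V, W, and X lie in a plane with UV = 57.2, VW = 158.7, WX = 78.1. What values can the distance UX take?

The maximum is all hops collinear in one direction: 57.2 + 158.7 + 78.1 = 294.0.
The longest hop is 158.7; the others sum to 135.3. Folding the others back against it leaves at least 158.7 − 135.3 = 23.4.

23.4 ≤ UX ≤ 294.0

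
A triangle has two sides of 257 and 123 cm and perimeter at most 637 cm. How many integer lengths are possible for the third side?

123

Triangle inequality: 134 < x < 380. Perimeter ≤ 637 gives x ≤ 637 − 257 − 123 = 257.
So 134 < x ≤ 257; integers 135 through 257: 123 values.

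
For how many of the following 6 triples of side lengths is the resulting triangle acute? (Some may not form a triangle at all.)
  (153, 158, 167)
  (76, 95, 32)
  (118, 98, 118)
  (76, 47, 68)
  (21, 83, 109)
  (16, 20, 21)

(153,158,167): 153²+158² = 48373 > 27889 = 167² → acute
(76,95,32): 32²+76² = 6800 < 9025 = 95² → obtuse
(118,98,118): 98²+118² = 23528 > 13924 = 118² → acute
(76,47,68): 47²+68² = 6833 > 5776 = 76² → acute
(21,83,109): 21+83 ≤ 109, not a triangle
(16,20,21): 16²+20² = 656 > 441 = 21² → acute
4 of the 6 are acute.

4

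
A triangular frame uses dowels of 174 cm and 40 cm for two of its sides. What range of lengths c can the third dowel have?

134 < c < 214 (cm)

By the triangle inequality, c must be less than 174 + 40 = 214 and greater than |174 − 40| = 134.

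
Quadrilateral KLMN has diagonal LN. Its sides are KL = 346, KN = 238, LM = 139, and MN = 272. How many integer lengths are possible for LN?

277

From triangle KLN: 108 < LN < 584.
From triangle MLN: 133 < LN < 411.
Intersection: 133 < LN < 411, so integers 134 through 410: 277 values.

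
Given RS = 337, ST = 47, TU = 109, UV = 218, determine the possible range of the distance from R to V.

The maximum is all hops collinear in one direction: 337 + 47 + 109 + 218 = 711.
The longest hop is 337; the others sum to 374. Since 337 ≤ 374, the path can fold back on itself completely, so the minimum distance is 0.

0 ≤ RV ≤ 711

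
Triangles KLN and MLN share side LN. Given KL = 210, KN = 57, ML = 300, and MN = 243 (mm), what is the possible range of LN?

From triangle KLN: |210 − 57| < LN < 210 + 57, i.e. 153 < LN < 267.
From triangle MLN: 57 < LN < 543.
Both must hold, so LN lies in the intersection.

153 < LN < 267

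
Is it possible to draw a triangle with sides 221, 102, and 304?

The longest side is 304, and the other two sum to 323.
Since 323 > 304, the triangle inequality holds.

Yes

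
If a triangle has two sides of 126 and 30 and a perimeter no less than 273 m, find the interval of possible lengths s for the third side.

117 ≤ s < 156 m

Triangle inequality alone gives 96 < s < 156.
The perimeter condition gives s ≥ 273 − 126 − 30 = 117.
Intersecting the two: 117 ≤ s < 156.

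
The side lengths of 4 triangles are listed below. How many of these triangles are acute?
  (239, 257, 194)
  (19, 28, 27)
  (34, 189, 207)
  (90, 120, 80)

3

(239,257,194): 194²+239² = 94757 > 66049 = 257² → acute
(19,28,27): 19²+27² = 1090 > 784 = 28² → acute
(34,189,207): 34²+189² = 36877 < 42849 = 207² → obtuse
(90,120,80): 80²+90² = 14500 > 14400 = 120² → acute
3 of the 4 are acute.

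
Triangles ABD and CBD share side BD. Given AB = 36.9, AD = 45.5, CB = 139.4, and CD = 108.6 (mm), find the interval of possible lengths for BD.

From triangle ABD: |36.9 − 45.5| < BD < 36.9 + 45.5, i.e. 8.6 < BD < 82.4.
From triangle CBD: 30.8 < BD < 248.0.
Both must hold, so BD lies in the intersection.

30.8 < BD < 82.4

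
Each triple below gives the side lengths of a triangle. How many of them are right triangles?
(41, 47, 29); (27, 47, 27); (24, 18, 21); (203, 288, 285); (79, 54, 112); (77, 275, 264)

1

(41,47,29): 29²+41² = 2522 > 2209 = 47² → acute
(27,47,27): 27²+27² = 1458 < 2209 = 47² → obtuse
(24,18,21): 18²+21² = 765 > 576 = 24² → acute
(203,288,285): 203²+285² = 122434 > 82944 = 288² → acute
(79,54,112): 54²+79² = 9157 < 12544 = 112² → obtuse
(77,275,264): 77²+264² = 75625 = 275² → right
1 of the 6 is right.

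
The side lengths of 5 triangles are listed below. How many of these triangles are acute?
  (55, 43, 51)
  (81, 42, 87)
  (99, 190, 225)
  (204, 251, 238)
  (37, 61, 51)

(55,43,51): 43²+51² = 4450 > 3025 = 55² → acute
(81,42,87): 42²+81² = 8325 > 7569 = 87² → acute
(99,190,225): 99²+190² = 45901 < 50625 = 225² → obtuse
(204,251,238): 204²+238² = 98260 > 63001 = 251² → acute
(37,61,51): 37²+51² = 3970 > 3721 = 61² → acute
4 of the 5 are acute.

4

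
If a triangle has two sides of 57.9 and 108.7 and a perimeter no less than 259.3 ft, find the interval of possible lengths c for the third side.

Triangle inequality alone gives 50.8 < c < 166.6.
The perimeter condition gives c ≥ 259.3 − 57.9 − 108.7 = 92.7.
Intersecting the two: 92.7 ≤ c < 166.6.

92.7 ≤ c < 166.6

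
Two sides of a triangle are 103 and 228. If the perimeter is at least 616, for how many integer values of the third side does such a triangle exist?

46

Triangle inequality: 125 < x < 331. Perimeter ≥ 616 gives x ≥ 616 − 103 − 228 = 285.
So 285 ≤ x < 331; integers 285 through 330: 46 values.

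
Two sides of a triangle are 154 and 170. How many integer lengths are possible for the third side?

307

The third side lies in the open interval (16, 324).
Integers from 17 to 323 inclusive: 323 − 17 + 1 = 307.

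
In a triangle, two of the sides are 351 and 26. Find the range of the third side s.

325 < s < 377

By the triangle inequality, s must be less than 351 + 26 = 377 and greater than |351 − 26| = 325.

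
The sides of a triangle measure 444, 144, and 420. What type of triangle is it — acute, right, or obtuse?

right

Compare the square of the longest side to the sum of squares of the other two: 144² + 420² = 197136 = 444².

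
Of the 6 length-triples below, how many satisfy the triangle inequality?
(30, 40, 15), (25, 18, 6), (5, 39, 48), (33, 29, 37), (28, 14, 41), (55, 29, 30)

4

(15,30,40): 15+30 > 40 → valid
(6,18,25): 6+18 ≤ 25 → not valid
(5,39,48): 5+39 ≤ 48 → not valid
(29,33,37): 29+33 > 37 → valid
(14,28,41): 14+28 > 41 → valid
(29,30,55): 29+30 > 55 → valid
4 of the 6 triples form a triangle.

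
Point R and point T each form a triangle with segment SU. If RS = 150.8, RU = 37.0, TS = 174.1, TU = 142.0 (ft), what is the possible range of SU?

113.8 < SU < 187.8

From triangle RSU: |150.8 − 37.0| < SU < 150.8 + 37.0, i.e. 113.8 < SU < 187.8.
From triangle TSU: 32.1 < SU < 316.1.
Both must hold, so SU lies in the intersection.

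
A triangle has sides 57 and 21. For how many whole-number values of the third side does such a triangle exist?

41

The third side lies in the open interval (36, 78).
Integers from 37 to 77 inclusive: 77 − 37 + 1 = 41.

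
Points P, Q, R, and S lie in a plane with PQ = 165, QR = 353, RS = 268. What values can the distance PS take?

The maximum is all hops collinear in one direction: 165 + 353 + 268 = 786.
The longest hop is 353; the others sum to 433. Since 353 ≤ 433, the path can fold back on itself completely, so the minimum distance is 0.

0 ≤ PS ≤ 786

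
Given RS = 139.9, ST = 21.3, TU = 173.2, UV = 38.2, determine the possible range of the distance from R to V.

0 ≤ RV ≤ 372.6

The maximum is all hops collinear in one direction: 139.9 + 21.3 + 173.2 + 38.2 = 372.6.
The longest hop is 173.2; the others sum to 199.4. Since 173.2 ≤ 199.4, the path can fold back on itself completely, so the minimum distance is 0.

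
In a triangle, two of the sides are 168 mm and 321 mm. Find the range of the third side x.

By the triangle inequality, x must be less than 168 + 321 = 489 and greater than |168 − 321| = 153.

153 < x < 489 (mm)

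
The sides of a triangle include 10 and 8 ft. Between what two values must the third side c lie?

2 < c < 18 (ft)

By the triangle inequality, c must be less than 10 + 8 = 18 and greater than |10 − 8| = 2.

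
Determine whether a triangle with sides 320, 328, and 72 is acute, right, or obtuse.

right

Compare the square of the longest side to the sum of squares of the other two: 72² + 320² = 107584 = 328².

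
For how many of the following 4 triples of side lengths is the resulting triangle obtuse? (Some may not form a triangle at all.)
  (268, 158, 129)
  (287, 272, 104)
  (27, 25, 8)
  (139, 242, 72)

2

(268,158,129): 129²+158² = 41605 < 71824 = 268² → obtuse
(287,272,104): 104²+272² = 84800 > 82369 = 287² → acute
(27,25,8): 8²+25² = 689 < 729 = 27² → obtuse
(139,242,72): 72+139 ≤ 242, not a triangle
2 of the 4 are obtuse.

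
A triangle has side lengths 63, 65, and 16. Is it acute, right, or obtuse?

right

Compare the square of the longest side to the sum of squares of the other two: 16² + 63² = 4225 = 65².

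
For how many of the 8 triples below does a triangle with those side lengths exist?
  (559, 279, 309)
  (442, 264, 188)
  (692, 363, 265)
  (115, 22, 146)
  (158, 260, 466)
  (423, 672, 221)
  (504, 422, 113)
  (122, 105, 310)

(279,309,559): 279+309 > 559 → valid
(188,264,442): 188+264 > 442 → valid
(265,363,692): 265+363 ≤ 692 → not valid
(22,115,146): 22+115 ≤ 146 → not valid
(158,260,466): 158+260 ≤ 466 → not valid
(221,423,672): 221+423 ≤ 672 → not valid
(113,422,504): 113+422 > 504 → valid
(105,122,310): 105+122 ≤ 310 → not valid
3 of the 8 triples form a triangle.

3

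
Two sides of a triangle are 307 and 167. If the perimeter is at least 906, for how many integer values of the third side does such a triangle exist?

42

Triangle inequality: 140 < x < 474. Perimeter ≥ 906 gives x ≥ 906 − 307 − 167 = 432.
So 432 ≤ x < 474; integers 432 through 473: 42 values.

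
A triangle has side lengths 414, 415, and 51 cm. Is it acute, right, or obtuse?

acute

Compare the square of the longest side to the sum of squares of the other two: 51² + 414² = 173997 > 172225 = 415².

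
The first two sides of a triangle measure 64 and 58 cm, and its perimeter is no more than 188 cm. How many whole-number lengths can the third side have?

Triangle inequality: 6 < x < 122. Perimeter ≤ 188 gives x ≤ 188 − 64 − 58 = 66.
So 6 < x ≤ 66; integers 7 through 66: 60 values.

60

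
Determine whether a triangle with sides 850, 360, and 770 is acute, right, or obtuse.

right

Compare the square of the longest side to the sum of squares of the other two: 360² + 770² = 722500 = 850².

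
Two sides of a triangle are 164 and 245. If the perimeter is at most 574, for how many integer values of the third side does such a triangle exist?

84

Triangle inequality: 81 < x < 409. Perimeter ≤ 574 gives x ≤ 574 − 164 − 245 = 165.
So 81 < x ≤ 165; integers 82 through 165: 84 values.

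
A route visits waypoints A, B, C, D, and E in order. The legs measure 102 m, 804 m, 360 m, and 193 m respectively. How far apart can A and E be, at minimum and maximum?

The maximum is all hops collinear in one direction: 102 + 804 + 360 + 193 = 1459.
The longest hop is 804; the others sum to 655. Folding the others back against it leaves at least 804 − 655 = 149.

149 ≤ AE ≤ 1459 m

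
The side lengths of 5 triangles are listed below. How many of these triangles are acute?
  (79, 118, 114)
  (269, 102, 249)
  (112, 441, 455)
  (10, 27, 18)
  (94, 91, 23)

(79,118,114): 79²+114² = 19237 > 13924 = 118² → acute
(269,102,249): 102²+249² = 72405 > 72361 = 269² → acute
(112,441,455): 112²+441² = 207025 = 455² → right
(10,27,18): 10²+18² = 424 < 729 = 27² → obtuse
(94,91,23): 23²+91² = 8810 < 8836 = 94² → obtuse
2 of the 5 are acute.

2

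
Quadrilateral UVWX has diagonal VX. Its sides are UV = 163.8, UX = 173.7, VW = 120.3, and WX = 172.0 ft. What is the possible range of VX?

51.7 < VX < 292.3

From triangle UVX: |163.8 − 173.7| < VX < 163.8 + 173.7, i.e. 9.9 < VX < 337.5.
From triangle WVX: 51.7 < VX < 292.3.
Both must hold, so VX lies in the intersection.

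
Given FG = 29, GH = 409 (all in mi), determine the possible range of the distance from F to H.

380 ≤ FH ≤ 438 mi

By the triangle inequality, |29 − 409| ≤ FH ≤ 29 + 409.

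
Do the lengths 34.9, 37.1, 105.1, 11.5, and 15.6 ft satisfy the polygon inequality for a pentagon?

For a pentagon, each side must be shorter than the sum of the others.
Here the longest side is 105.1, but the remaining 4 sides sum to only 99.1.

No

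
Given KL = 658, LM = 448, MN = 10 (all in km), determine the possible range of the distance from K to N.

200 ≤ KN ≤ 1116 km

The maximum is all hops collinear in one direction: 658 + 448 + 10 = 1116.
The longest hop is 658; the others sum to 458. Folding the others back against it leaves at least 658 − 458 = 200.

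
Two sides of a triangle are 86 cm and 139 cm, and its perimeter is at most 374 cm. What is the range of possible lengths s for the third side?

Triangle inequality alone gives 53 < s < 225.
The perimeter condition gives s ≤ 374 − 86 − 139 = 149.
Intersecting the two: 53 < s ≤ 149.

53 < s ≤ 149 cm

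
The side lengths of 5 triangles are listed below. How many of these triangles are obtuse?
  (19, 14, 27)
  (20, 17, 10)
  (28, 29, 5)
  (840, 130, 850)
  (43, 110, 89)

(19,14,27): 14²+19² = 557 < 729 = 27² → obtuse
(20,17,10): 10²+17² = 389 < 400 = 20² → obtuse
(28,29,5): 5²+28² = 809 < 841 = 29² → obtuse
(840,130,850): 130²+840² = 722500 = 850² → right
(43,110,89): 43²+89² = 9770 < 12100 = 110² → obtuse
4 of the 5 are obtuse.

4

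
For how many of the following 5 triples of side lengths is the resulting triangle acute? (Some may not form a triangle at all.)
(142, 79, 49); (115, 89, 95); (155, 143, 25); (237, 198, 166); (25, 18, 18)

(142,79,49): 49+79 ≤ 142, not a triangle
(115,89,95): 89²+95² = 16946 > 13225 = 115² → acute
(155,143,25): 25²+143² = 21074 < 24025 = 155² → obtuse
(237,198,166): 166²+198² = 66760 > 56169 = 237² → acute
(25,18,18): 18²+18² = 648 > 625 = 25² → acute
3 of the 5 are acute.

3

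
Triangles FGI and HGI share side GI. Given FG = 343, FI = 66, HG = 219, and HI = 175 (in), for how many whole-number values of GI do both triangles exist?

116

From triangle FGI: 277 < GI < 409.
From triangle HGI: 44 < GI < 394.
Intersection: 277 < GI < 394, so integers 278 through 393: 116 values.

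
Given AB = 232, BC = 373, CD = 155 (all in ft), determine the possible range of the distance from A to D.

0 ≤ AD ≤ 760 ft

The maximum is all hops collinear in one direction: 232 + 373 + 155 = 760.
The longest hop is 373; the others sum to 387. Since 373 ≤ 387, the path can fold back on itself completely, so the minimum distance is 0.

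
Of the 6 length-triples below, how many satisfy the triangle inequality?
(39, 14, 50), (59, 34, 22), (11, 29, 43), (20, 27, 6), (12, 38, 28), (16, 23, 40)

2

(14,39,50): 14+39 > 50 → valid
(22,34,59): 22+34 ≤ 59 → not valid
(11,29,43): 11+29 ≤ 43 → not valid
(6,20,27): 6+20 ≤ 27 → not valid
(12,28,38): 12+28 > 38 → valid
(16,23,40): 16+23 ≤ 40 → not valid
2 of the 6 triples form a triangle.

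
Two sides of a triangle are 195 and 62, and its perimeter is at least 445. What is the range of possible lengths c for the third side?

188 ≤ c < 257

Triangle inequality alone gives 133 < c < 257.
The perimeter condition gives c ≥ 445 − 195 − 62 = 188.
Intersecting the two: 188 ≤ c < 257.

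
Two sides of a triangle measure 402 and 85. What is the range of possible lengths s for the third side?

317 < s < 487

By the triangle inequality, s must be less than 402 + 85 = 487 and greater than |402 − 85| = 317.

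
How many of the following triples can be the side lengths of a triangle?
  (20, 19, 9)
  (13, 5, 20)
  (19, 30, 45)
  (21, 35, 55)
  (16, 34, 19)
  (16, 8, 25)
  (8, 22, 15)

5

(9,19,20): 9+19 > 20 → valid
(5,13,20): 5+13 ≤ 20 → not valid
(19,30,45): 19+30 > 45 → valid
(21,35,55): 21+35 > 55 → valid
(16,19,34): 16+19 > 34 → valid
(8,16,25): 8+16 ≤ 25 → not valid
(8,15,22): 8+15 > 22 → valid
5 of the 7 triples form a triangle.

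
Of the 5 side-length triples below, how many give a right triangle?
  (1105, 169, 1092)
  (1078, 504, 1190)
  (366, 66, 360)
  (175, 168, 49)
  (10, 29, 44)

(1105,169,1092): 169²+1092² = 1221025 = 1105² → right
(1078,504,1190): 504²+1078² = 1416100 = 1190² → right
(366,66,360): 66²+360² = 133956 = 366² → right
(175,168,49): 49²+168² = 30625 = 175² → right
(10,29,44): 10+29 ≤ 44, not a triangle
4 of the 5 are right.

4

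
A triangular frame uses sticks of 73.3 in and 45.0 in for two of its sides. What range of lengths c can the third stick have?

By the triangle inequality, c must be less than 73.3 + 45.0 = 118.3 and greater than |73.3 − 45.0| = 28.3.

28.3 < c < 118.3 (in)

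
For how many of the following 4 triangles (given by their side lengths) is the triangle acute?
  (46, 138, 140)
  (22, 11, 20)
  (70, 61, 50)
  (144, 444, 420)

(46,138,140): 46²+138² = 21160 > 19600 = 140² → acute
(22,11,20): 11²+20² = 521 > 484 = 22² → acute
(70,61,50): 50²+61² = 6221 > 4900 = 70² → acute
(144,444,420): 144²+420² = 197136 = 444² → right
3 of the 4 are acute.

3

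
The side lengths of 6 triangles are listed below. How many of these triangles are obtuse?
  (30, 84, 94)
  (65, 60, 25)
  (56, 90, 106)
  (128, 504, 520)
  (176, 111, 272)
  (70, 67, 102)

(30,84,94): 30²+84² = 7956 < 8836 = 94² → obtuse
(65,60,25): 25²+60² = 4225 = 65² → right
(56,90,106): 56²+90² = 11236 = 106² → right
(128,504,520): 128²+504² = 270400 = 520² → right
(176,111,272): 111²+176² = 43297 < 73984 = 272² → obtuse
(70,67,102): 67²+70² = 9389 < 10404 = 102² → obtuse
3 of the 6 are obtuse.

3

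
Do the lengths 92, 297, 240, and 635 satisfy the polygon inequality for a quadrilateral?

No

For a quadrilateral, each side must be shorter than the sum of the others.
Here the longest side is 635, but the remaining 3 sides sum to only 629.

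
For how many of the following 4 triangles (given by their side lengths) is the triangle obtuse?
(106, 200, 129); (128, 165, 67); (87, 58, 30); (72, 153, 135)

(106,200,129): 106²+129² = 27877 < 40000 = 200² → obtuse
(128,165,67): 67²+128² = 20873 < 27225 = 165² → obtuse
(87,58,30): 30²+58² = 4264 < 7569 = 87² → obtuse
(72,153,135): 72²+135² = 23409 = 153² → right
3 of the 4 are obtuse.

3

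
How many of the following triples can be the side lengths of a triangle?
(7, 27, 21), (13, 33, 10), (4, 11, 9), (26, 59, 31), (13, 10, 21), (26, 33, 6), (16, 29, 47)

3

(7,21,27): 7+21 > 27 → valid
(10,13,33): 10+13 ≤ 33 → not valid
(4,9,11): 4+9 > 11 → valid
(26,31,59): 26+31 ≤ 59 → not valid
(10,13,21): 10+13 > 21 → valid
(6,26,33): 6+26 ≤ 33 → not valid
(16,29,47): 16+29 ≤ 47 → not valid
3 of the 7 triples form a triangle.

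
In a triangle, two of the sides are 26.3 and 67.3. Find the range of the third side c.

41.0 < c < 93.6

By the triangle inequality, c must be less than 26.3 + 67.3 = 93.6 and greater than |26.3 − 67.3| = 41.0.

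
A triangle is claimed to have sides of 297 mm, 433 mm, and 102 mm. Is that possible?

The longest side is 433, but the other two sum to only 399.
399 < 433, so the triangle inequality fails.

No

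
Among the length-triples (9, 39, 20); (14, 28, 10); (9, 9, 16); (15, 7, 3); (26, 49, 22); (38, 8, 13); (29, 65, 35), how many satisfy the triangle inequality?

(9,20,39): 9+20 ≤ 39 → not valid
(10,14,28): 10+14 ≤ 28 → not valid
(9,9,16): 9+9 > 16 → valid
(3,7,15): 3+7 ≤ 15 → not valid
(22,26,49): 22+26 ≤ 49 → not valid
(8,13,38): 8+13 ≤ 38 → not valid
(29,35,65): 29+35 ≤ 65 → not valid
1 of the 7 triples forms a triangle.

1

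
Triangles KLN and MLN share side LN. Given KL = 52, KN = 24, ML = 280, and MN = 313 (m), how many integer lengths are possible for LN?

From triangle KLN: 28 < LN < 76.
From triangle MLN: 33 < LN < 593.
Intersection: 33 < LN < 76, so integers 34 through 75: 42 values.

42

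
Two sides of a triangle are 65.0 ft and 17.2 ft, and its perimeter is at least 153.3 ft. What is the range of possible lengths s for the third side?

71.1 ≤ s < 82.2

Triangle inequality alone gives 47.8 < s < 82.2.
The perimeter condition gives s ≥ 153.3 − 65.0 − 17.2 = 71.1.
Intersecting the two: 71.1 ≤ s < 82.2.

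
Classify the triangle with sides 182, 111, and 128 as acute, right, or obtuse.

obtuse

Compare the square of the longest side to the sum of squares of the other two: 111² + 128² = 28705 < 33124 = 182².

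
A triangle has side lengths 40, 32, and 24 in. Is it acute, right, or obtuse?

Compare the square of the longest side to the sum of squares of the other two: 24² + 32² = 1600 = 40².

right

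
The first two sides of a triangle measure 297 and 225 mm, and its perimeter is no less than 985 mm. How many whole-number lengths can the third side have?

59

Triangle inequality: 72 < x < 522. Perimeter ≥ 985 gives x ≥ 985 − 297 − 225 = 463.
So 463 ≤ x < 522; integers 463 through 521: 59 values.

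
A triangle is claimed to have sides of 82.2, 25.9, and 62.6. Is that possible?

Yes

The longest side is 82.2, and the other two sum to 88.5.
Since 88.5 > 82.2, the triangle inequality holds.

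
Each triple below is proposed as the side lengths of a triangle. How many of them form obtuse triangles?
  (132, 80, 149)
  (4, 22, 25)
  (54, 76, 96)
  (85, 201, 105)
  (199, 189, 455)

2

(132,80,149): 80²+132² = 23824 > 22201 = 149² → acute
(4,22,25): 4²+22² = 500 < 625 = 25² → obtuse
(54,76,96): 54²+76² = 8692 < 9216 = 96² → obtuse
(85,201,105): 85+105 ≤ 201, not a triangle
(199,189,455): 189+199 ≤ 455, not a triangle
2 of the 5 are obtuse.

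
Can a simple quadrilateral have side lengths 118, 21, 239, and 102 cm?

Yes

A quadrilateral exists iff every side is shorter than the sum of the others — equivalently, the longest side is less than the sum of the rest.
Longest side 239 < 241 (sum of the remaining 3), so yes.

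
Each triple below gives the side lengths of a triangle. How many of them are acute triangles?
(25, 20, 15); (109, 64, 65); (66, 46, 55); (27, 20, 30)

2

(25,20,15): 15²+20² = 625 = 25² → right
(109,64,65): 64²+65² = 8321 < 11881 = 109² → obtuse
(66,46,55): 46²+55² = 5141 > 4356 = 66² → acute
(27,20,30): 20²+27² = 1129 > 900 = 30² → acute
2 of the 4 are acute.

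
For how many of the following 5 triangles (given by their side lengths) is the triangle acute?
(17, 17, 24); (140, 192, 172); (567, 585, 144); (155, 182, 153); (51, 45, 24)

3

(17,17,24): 17²+17² = 578 > 576 = 24² → acute
(140,192,172): 140²+172² = 49184 > 36864 = 192² → acute
(567,585,144): 144²+567² = 342225 = 585² → right
(155,182,153): 153²+155² = 47434 > 33124 = 182² → acute
(51,45,24): 24²+45² = 2601 = 51² → right
3 of the 5 are acute.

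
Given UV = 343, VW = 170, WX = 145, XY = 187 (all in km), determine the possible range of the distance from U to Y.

The maximum is all hops collinear in one direction: 343 + 170 + 145 + 187 = 845.
The longest hop is 343; the others sum to 502. Since 343 ≤ 502, the path can fold back on itself completely, so the minimum distance is 0.

0 ≤ UY ≤ 845 km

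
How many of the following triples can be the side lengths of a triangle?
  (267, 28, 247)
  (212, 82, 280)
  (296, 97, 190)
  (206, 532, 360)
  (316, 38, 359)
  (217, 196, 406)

(28,247,267): 28+247 > 267 → valid
(82,212,280): 82+212 > 280 → valid
(97,190,296): 97+190 ≤ 296 → not valid
(206,360,532): 206+360 > 532 → valid
(38,316,359): 38+316 ≤ 359 → not valid
(196,217,406): 196+217 > 406 → valid
4 of the 6 triples form a triangle.

4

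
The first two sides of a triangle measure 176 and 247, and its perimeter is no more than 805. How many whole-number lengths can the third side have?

311

Triangle inequality: 71 < x < 423. Perimeter ≤ 805 gives x ≤ 805 − 176 − 247 = 382.
So 71 < x ≤ 382; integers 72 through 382: 311 values.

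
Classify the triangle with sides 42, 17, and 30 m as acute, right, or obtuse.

obtuse

Compare the square of the longest side to the sum of squares of the other two: 17² + 30² = 1189 < 1764 = 42².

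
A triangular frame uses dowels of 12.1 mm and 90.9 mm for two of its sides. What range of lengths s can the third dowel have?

By the triangle inequality, s must be less than 12.1 + 90.9 = 103.0 and greater than |12.1 − 90.9| = 78.8.

78.8 < s < 103.0 (mm)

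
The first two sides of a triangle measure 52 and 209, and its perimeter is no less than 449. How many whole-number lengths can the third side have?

73

Triangle inequality: 157 < x < 261. Perimeter ≥ 449 gives x ≥ 449 − 52 − 209 = 188.
So 188 ≤ x < 261; integers 188 through 260: 73 values.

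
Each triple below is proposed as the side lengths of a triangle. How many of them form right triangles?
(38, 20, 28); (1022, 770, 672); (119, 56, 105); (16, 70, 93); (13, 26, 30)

2

(38,20,28): 20²+28² = 1184 < 1444 = 38² → obtuse
(1022,770,672): 672²+770² = 1044484 = 1022² → right
(119,56,105): 56²+105² = 14161 = 119² → right
(16,70,93): 16+70 ≤ 93, not a triangle
(13,26,30): 13²+26² = 845 < 900 = 30² → obtuse
2 of the 5 are right.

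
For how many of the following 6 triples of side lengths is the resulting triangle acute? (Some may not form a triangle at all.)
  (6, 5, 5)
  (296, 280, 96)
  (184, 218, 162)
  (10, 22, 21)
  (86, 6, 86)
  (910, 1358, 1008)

4

(6,5,5): 5²+5² = 50 > 36 = 6² → acute
(296,280,96): 96²+280² = 87616 = 296² → right
(184,218,162): 162²+184² = 60100 > 47524 = 218² → acute
(10,22,21): 10²+21² = 541 > 484 = 22² → acute
(86,6,86): 6²+86² = 7432 > 7396 = 86² → acute
(910,1358,1008): 910²+1008² = 1844164 = 1358² → right
4 of the 6 are acute.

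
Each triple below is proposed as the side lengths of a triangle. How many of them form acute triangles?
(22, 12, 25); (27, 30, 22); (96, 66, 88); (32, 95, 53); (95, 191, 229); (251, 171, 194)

(22,12,25): 12²+22² = 628 > 625 = 25² → acute
(27,30,22): 22²+27² = 1213 > 900 = 30² → acute
(96,66,88): 66²+88² = 12100 > 9216 = 96² → acute
(32,95,53): 32+53 ≤ 95, not a triangle
(95,191,229): 95²+191² = 45506 < 52441 = 229² → obtuse
(251,171,194): 171²+194² = 66877 > 63001 = 251² → acute
4 of the 6 are acute.

4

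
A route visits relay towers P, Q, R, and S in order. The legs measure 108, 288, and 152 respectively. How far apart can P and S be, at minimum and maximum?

The maximum is all hops collinear in one direction: 108 + 288 + 152 = 548.
The longest hop is 288; the others sum to 260. Folding the others back against it leaves at least 288 − 260 = 28.

28 ≤ PS ≤ 548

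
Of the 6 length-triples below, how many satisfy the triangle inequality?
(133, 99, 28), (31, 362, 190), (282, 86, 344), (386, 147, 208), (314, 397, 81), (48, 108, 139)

2

(28,99,133): 28+99 ≤ 133 → not valid
(31,190,362): 31+190 ≤ 362 → not valid
(86,282,344): 86+282 > 344 → valid
(147,208,386): 147+208 ≤ 386 → not valid
(81,314,397): 81+314 ≤ 397 → not valid
(48,108,139): 48+108 > 139 → valid
2 of the 6 triples form a triangle.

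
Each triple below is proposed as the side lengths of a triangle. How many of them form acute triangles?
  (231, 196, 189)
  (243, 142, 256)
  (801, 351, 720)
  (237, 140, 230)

3

(231,196,189): 189²+196² = 74137 > 53361 = 231² → acute
(243,142,256): 142²+243² = 79213 > 65536 = 256² → acute
(801,351,720): 351²+720² = 641601 = 801² → right
(237,140,230): 140²+230² = 72500 > 56169 = 237² → acute
3 of the 4 are acute.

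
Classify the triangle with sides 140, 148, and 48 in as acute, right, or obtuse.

Compare the square of the longest side to the sum of squares of the other two: 48² + 140² = 21904 = 148².

right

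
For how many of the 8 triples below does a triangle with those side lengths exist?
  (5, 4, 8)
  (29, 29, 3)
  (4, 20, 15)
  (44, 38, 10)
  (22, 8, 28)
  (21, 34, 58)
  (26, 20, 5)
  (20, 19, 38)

(4,5,8): 4+5 > 8 → valid
(3,29,29): 3+29 > 29 → valid
(4,15,20): 4+15 ≤ 20 → not valid
(10,38,44): 10+38 > 44 → valid
(8,22,28): 8+22 > 28 → valid
(21,34,58): 21+34 ≤ 58 → not valid
(5,20,26): 5+20 ≤ 26 → not valid
(19,20,38): 19+20 > 38 → valid
5 of the 8 triples form a triangle.

5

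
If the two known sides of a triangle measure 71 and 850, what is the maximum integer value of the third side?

The third side must be strictly less than 71 + 850 = 921.
The largest integer below 921 is 920.

920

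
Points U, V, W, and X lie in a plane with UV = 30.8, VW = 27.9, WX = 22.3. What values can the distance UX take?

The maximum is all hops collinear in one direction: 30.8 + 27.9 + 22.3 = 81.0.
The longest hop is 30.8; the others sum to 50.2. Since 30.8 ≤ 50.2, the path can fold back on itself completely, so the minimum distance is 0.

0 ≤ UX ≤ 81.0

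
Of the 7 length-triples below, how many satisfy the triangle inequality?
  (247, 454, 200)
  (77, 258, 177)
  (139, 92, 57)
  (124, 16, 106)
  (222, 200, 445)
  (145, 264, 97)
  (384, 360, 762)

1

(200,247,454): 200+247 ≤ 454 → not valid
(77,177,258): 77+177 ≤ 258 → not valid
(57,92,139): 57+92 > 139 → valid
(16,106,124): 16+106 ≤ 124 → not valid
(200,222,445): 200+222 ≤ 445 → not valid
(97,145,264): 97+145 ≤ 264 → not valid
(360,384,762): 360+384 ≤ 762 → not valid
1 of the 7 triples forms a triangle.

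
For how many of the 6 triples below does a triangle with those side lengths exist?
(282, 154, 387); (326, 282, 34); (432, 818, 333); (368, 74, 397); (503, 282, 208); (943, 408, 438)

2

(154,282,387): 154+282 > 387 → valid
(34,282,326): 34+282 ≤ 326 → not valid
(333,432,818): 333+432 ≤ 818 → not valid
(74,368,397): 74+368 > 397 → valid
(208,282,503): 208+282 ≤ 503 → not valid
(408,438,943): 408+438 ≤ 943 → not valid
2 of the 6 triples form a triangle.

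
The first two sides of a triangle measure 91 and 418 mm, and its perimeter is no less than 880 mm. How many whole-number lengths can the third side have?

138

Triangle inequality: 327 < x < 509. Perimeter ≥ 880 gives x ≥ 880 − 91 − 418 = 371.
So 371 ≤ x < 509; integers 371 through 508: 138 values.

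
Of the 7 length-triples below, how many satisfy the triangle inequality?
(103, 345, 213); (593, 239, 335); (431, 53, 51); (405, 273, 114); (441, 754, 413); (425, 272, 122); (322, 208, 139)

(103,213,345): 103+213 ≤ 345 → not valid
(239,335,593): 239+335 ≤ 593 → not valid
(51,53,431): 51+53 ≤ 431 → not valid
(114,273,405): 114+273 ≤ 405 → not valid
(413,441,754): 413+441 > 754 → valid
(122,272,425): 122+272 ≤ 425 → not valid
(139,208,322): 139+208 > 322 → valid
2 of the 7 triples form a triangle.

2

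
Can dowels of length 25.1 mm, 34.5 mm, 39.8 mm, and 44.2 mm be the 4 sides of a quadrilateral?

Yes

A quadrilateral exists iff every side is shorter than the sum of the others — equivalently, the longest side is less than the sum of the rest.
Longest side 44.2 < 99.4 (sum of the remaining 3), so yes.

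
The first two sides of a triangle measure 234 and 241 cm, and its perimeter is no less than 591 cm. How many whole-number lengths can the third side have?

359

Triangle inequality: 7 < x < 475. Perimeter ≥ 591 gives x ≥ 591 − 234 − 241 = 116.
So 116 ≤ x < 475; integers 116 through 474: 359 values.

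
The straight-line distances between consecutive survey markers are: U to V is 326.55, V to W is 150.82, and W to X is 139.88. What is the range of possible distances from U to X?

35.85 ≤ UX ≤ 617.25

The maximum is all hops collinear in one direction: 326.55 + 150.82 + 139.88 = 617.25.
The longest hop is 326.55; the others sum to 290.70. Folding the others back against it leaves at least 326.55 − 290.70 = 35.85.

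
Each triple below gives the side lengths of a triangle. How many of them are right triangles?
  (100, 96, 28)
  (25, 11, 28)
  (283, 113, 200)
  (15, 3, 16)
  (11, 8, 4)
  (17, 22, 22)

1

(100,96,28): 28²+96² = 10000 = 100² → right
(25,11,28): 11²+25² = 746 < 784 = 28² → obtuse
(283,113,200): 113²+200² = 52769 < 80089 = 283² → obtuse
(15,3,16): 3²+15² = 234 < 256 = 16² → obtuse
(11,8,4): 4²+8² = 80 < 121 = 11² → obtuse
(17,22,22): 17²+22² = 773 > 484 = 22² → acute
1 of the 6 is right.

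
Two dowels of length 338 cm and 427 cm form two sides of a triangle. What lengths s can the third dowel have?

By the triangle inequality, s must be less than 338 + 427 = 765 and greater than |338 − 427| = 89.

89 < s < 765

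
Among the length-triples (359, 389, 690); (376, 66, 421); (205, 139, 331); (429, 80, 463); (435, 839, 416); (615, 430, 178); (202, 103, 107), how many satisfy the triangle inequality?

(359,389,690): 359+389 > 690 → valid
(66,376,421): 66+376 > 421 → valid
(139,205,331): 139+205 > 331 → valid
(80,429,463): 80+429 > 463 → valid
(416,435,839): 416+435 > 839 → valid
(178,430,615): 178+430 ≤ 615 → not valid
(103,107,202): 103+107 > 202 → valid
6 of the 7 triples form a triangle.

6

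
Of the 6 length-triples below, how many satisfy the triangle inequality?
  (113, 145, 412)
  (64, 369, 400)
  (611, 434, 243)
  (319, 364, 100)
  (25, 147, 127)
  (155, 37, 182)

(113,145,412): 113+145 ≤ 412 → not valid
(64,369,400): 64+369 > 400 → valid
(243,434,611): 243+434 > 611 → valid
(100,319,364): 100+319 > 364 → valid
(25,127,147): 25+127 > 147 → valid
(37,155,182): 37+155 > 182 → valid
5 of the 6 triples form a triangle.

5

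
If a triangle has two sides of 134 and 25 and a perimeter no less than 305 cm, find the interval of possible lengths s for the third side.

Triangle inequality alone gives 109 < s < 159.
The perimeter condition gives s ≥ 305 − 134 − 25 = 146.
Intersecting the two: 146 ≤ s < 159.

146 ≤ s < 159 cm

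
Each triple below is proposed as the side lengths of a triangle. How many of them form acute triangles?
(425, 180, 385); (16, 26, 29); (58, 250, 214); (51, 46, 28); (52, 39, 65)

2

(425,180,385): 180²+385² = 180625 = 425² → right
(16,26,29): 16²+26² = 932 > 841 = 29² → acute
(58,250,214): 58²+214² = 49160 < 62500 = 250² → obtuse
(51,46,28): 28²+46² = 2900 > 2601 = 51² → acute
(52,39,65): 39²+52² = 4225 = 65² → right
2 of the 5 are acute.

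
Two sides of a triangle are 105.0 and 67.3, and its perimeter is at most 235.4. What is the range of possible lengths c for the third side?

Triangle inequality alone gives 37.7 < c < 172.3.
The perimeter condition gives c ≤ 235.4 − 105.0 − 67.3 = 63.1.
Intersecting the two: 37.7 < c ≤ 63.1.

37.7 < c ≤ 63.1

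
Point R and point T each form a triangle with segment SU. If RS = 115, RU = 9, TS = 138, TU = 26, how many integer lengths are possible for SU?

From triangle RSU: 106 < SU < 124.
From triangle TSU: 112 < SU < 164.
Intersection: 112 < SU < 124, so integers 113 through 123: 11 values.

11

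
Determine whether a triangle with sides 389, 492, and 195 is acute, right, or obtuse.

obtuse

Compare the square of the longest side to the sum of squares of the other two: 195² + 389² = 189346 < 242064 = 492².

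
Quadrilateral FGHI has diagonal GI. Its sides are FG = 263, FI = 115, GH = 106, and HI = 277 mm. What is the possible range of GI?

From triangle FGI: |263 − 115| < GI < 263 + 115, i.e. 148 < GI < 378.
From triangle HGI: 171 < GI < 383.
Both must hold, so GI lies in the intersection.

171 < GI < 378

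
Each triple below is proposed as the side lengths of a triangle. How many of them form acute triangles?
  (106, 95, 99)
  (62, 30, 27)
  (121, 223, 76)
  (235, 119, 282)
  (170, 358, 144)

1

(106,95,99): 95²+99² = 18826 > 11236 = 106² → acute
(62,30,27): 27+30 ≤ 62, not a triangle
(121,223,76): 76+121 ≤ 223, not a triangle
(235,119,282): 119²+235² = 69386 < 79524 = 282² → obtuse
(170,358,144): 144+170 ≤ 358, not a triangle
1 of the 5 is acute.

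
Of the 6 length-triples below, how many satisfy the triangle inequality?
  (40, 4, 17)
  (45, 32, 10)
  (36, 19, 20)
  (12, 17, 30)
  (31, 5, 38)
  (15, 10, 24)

2

(4,17,40): 4+17 ≤ 40 → not valid
(10,32,45): 10+32 ≤ 45 → not valid
(19,20,36): 19+20 > 36 → valid
(12,17,30): 12+17 ≤ 30 → not valid
(5,31,38): 5+31 ≤ 38 → not valid
(10,15,24): 10+15 > 24 → valid
2 of the 6 triples form a triangle.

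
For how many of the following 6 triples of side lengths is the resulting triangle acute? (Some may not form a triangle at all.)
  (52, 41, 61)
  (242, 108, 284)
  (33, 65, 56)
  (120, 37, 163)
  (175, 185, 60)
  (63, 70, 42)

(52,41,61): 41²+52² = 4385 > 3721 = 61² → acute
(242,108,284): 108²+242² = 70228 < 80656 = 284² → obtuse
(33,65,56): 33²+56² = 4225 = 65² → right
(120,37,163): 37+120 ≤ 163, not a triangle
(175,185,60): 60²+175² = 34225 = 185² → right
(63,70,42): 42²+63² = 5733 > 4900 = 70² → acute
2 of the 6 are acute.

2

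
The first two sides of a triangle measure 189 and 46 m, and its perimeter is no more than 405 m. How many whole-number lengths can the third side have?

27

Triangle inequality: 143 < x < 235. Perimeter ≤ 405 gives x ≤ 405 − 189 − 46 = 170.
So 143 < x ≤ 170; integers 144 through 170: 27 values.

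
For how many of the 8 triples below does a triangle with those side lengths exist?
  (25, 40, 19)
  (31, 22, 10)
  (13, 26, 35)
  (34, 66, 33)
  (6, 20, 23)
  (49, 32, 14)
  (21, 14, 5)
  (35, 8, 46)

(19,25,40): 19+25 > 40 → valid
(10,22,31): 10+22 > 31 → valid
(13,26,35): 13+26 > 35 → valid
(33,34,66): 33+34 > 66 → valid
(6,20,23): 6+20 > 23 → valid
(14,32,49): 14+32 ≤ 49 → not valid
(5,14,21): 5+14 ≤ 21 → not valid
(8,35,46): 8+35 ≤ 46 → not valid
5 of the 8 triples form a triangle.

5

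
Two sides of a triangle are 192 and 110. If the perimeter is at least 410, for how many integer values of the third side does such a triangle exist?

194

Triangle inequality: 82 < x < 302. Perimeter ≥ 410 gives x ≥ 410 − 192 − 110 = 108.
So 108 ≤ x < 302; integers 108 through 301: 194 values.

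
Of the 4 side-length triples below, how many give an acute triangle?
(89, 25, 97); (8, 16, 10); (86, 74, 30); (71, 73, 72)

1

(89,25,97): 25²+89² = 8546 < 9409 = 97² → obtuse
(8,16,10): 8²+10² = 164 < 256 = 16² → obtuse
(86,74,30): 30²+74² = 6376 < 7396 = 86² → obtuse
(71,73,72): 71²+72² = 10225 > 5329 = 73² → acute
1 of the 4 is acute.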